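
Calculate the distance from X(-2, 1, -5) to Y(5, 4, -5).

d = √[(x₂-x₁)² + (y₂-y₁)² + (z₂-z₁)²]
  = √[7² + 3² + 0²]
  = √[49 + 9 + 0]
  = √58
  ≈ 7.616

7.616


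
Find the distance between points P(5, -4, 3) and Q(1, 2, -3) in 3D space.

d = √[(x₂-x₁)² + (y₂-y₁)² + (z₂-z₁)²]
  = √[(-4)² + 6² + (-6)²]
  = √[16 + 36 + 36]
  = √88
  ≈ 9.381

9.381


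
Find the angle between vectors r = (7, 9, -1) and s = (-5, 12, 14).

r·s = 7·(-5) + 9·12 + (-1)·14 = -35 + 108 - 14 = 59
|r| = √(7² + 9² + (-1)²) = √131 ≈ 11.45
|s| = √((-5)² + 12² + 14²) = √365 ≈ 19.1
cos θ = (r·s)/(|r||s|) = 59/(11.45·19.1) ≈ 0.2698
θ = arccos(0.2698) ≈ 74.35°

74.35°


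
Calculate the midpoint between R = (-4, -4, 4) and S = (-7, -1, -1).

M = ((x₁+x₂)/2, (y₁+y₂)/2, (z₁+z₂)/2)
  = ((-4 - 7)/2, (-4 - 1)/2, (4 - 1)/2)
  = (-11/2, -5/2, 3/2)
  = (-5.5, -2.5, 1.5)

(-5.5, -2.5, 1.5)


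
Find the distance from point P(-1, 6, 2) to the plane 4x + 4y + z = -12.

distance = |a·x₀ + b·y₀ + c·z₀ - d| / √(a² + b² + c²)
  = |4·(-1) + 4·6 + 1·2 - (-12)| / √(4² + 4² + 1²)
  = |-4 + 24 + 2 + 12| / √(16 + 16 + 1)
  = |34| / √33
  = 34 / 5.745
  ≈ 5.919

5.919


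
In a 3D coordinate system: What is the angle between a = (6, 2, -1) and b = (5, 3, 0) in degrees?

a·b = 6·5 + 2·3 + (-1)·0 = 30 + 6 + 0 = 36
|a| = √(6² + 2² + (-1)²) = √41 ≈ 6.403
|b| = √(5² + 3² + 0²) = √34 ≈ 5.831
cos θ = (a·b)/(|a||b|) = 36/(6.403·5.831) ≈ 0.9642
θ = arccos(0.9642) ≈ 15.38°

15.38°


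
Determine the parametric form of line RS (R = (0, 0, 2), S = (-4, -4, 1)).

Direction vector d = S - R = (-4 + 0, -4 + 0, 1 - 2) = (-4, -4, -1)
Parametric form r = R + t·d:
x = 0 - 4t, y = 0 - 4t, z = 2 - t

x = 0 - 4t, y = 0 - 4t, z = 2 - t


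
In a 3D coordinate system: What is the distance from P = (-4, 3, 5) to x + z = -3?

distance = |a·x₀ + b·y₀ + c·z₀ - d| / √(a² + b² + c²)
  = |1·(-4) + 0·3 + 1·5 - (-3)| / √(1² + 0² + 1²)
  = |-4 + 0 + 5 + 3| / √(1 + 0 + 1)
  = |4| / √2
  = 4 / 1.414
  ≈ 2.828

2.828


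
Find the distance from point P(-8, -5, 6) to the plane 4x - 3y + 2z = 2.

distance = |a·x₀ + b·y₀ + c·z₀ - d| / √(a² + b² + c²)
  = |4·(-8) + (-3)·(-5) + 2·6 - 2| / √(4² + (-3)² + 2²)
  = |-32 + 15 + 12 - 2| / √(16 + 9 + 4)
  = |-7| / √29
  = 7 / 5.385
  ≈ 1.3

1.3


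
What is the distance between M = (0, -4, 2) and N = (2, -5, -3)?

d = √[(x₂-x₁)² + (y₂-y₁)² + (z₂-z₁)²]
  = √[2² + (-1)² + (-5)²]
  = √[4 + 1 + 25]
  = √30
  ≈ 5.477

5.477


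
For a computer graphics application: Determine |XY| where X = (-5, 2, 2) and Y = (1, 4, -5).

d = √[(x₂-x₁)² + (y₂-y₁)² + (z₂-z₁)²]
  = √[6² + 2² + (-7)²]
  = √[36 + 4 + 49]
  = √89
  ≈ 9.434

9.434


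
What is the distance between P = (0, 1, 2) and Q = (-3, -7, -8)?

d = √[(x₂-x₁)² + (y₂-y₁)² + (z₂-z₁)²]
  = √[(-3)² + (-8)² + (-10)²]
  = √[9 + 64 + 100]
  = √173
  ≈ 13.15

13.15


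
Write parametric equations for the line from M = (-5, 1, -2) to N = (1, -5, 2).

Direction vector d = N - M = (1 + 5, -5 - 1, 2 + 2) = (6, -6, 4)
Parametric form r = M + t·d:
x = -5 + 6t, y = 1 - 6t, z = -2 + 4t

x = -5 + 6t, y = 1 - 6t, z = -2 + 4t


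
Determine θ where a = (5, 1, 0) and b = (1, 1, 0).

a·b = 5·1 + 1·1 + 0·0 = 5 + 1 + 0 = 6
|a| = √(5² + 1² + 0²) = √26 ≈ 5.099
|b| = √(1² + 1² + 0²) = √2 ≈ 1.414
cos θ = (a·b)/(|a||b|) = 6/(5.099·1.414) ≈ 0.8321
θ = arccos(0.8321) ≈ 33.69°

33.69°


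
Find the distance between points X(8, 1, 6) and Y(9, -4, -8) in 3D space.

d = √[(x₂-x₁)² + (y₂-y₁)² + (z₂-z₁)²]
  = √[1² + (-5)² + (-14)²]
  = √[1 + 25 + 196]
  = √222
  ≈ 14.9

14.9


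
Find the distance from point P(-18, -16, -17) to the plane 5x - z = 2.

distance = |a·x₀ + b·y₀ + c·z₀ - d| / √(a² + b² + c²)
  = |5·(-18) + 0·(-16) + (-1)·(-17) - 2| / √(5² + 0² + (-1)²)
  = |-90 + 0 + 17 - 2| / √(25 + 0 + 1)
  = |-75| / √26
  = 75 / 5.099
  ≈ 14.71

14.71


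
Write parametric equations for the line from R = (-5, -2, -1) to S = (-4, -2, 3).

Direction vector d = S - R = (-4 + 5, -2 + 2, 3 + 1) = (1, 0, 4)
Parametric form r = R + t·d:
x = -5 + t, y = -2, z = -1 + 4t

x = -5 + t, y = -2, z = -1 + 4t


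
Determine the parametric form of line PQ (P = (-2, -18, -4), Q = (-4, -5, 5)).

Direction vector d = Q - P = (-4 + 2, -5 + 18, 5 + 4) = (-2, 13, 9)
Parametric form r = P + t·d:
x = -2 - 2t, y = -18 + 13t, z = -4 + 9t

x = -2 - 2t, y = -18 + 13t, z = -4 + 9t


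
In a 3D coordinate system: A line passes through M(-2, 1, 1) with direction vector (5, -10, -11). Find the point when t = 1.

P(t) = M + t·d
  = (-2 + 5·1, 1 + (-10)·1, 1 + (-11)·1)
  = (-2 + 5, 1 - 10, 1 - 11)
  = (3, -9, -10)

(3, -9, -10)


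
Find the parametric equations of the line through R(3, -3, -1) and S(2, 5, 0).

Direction vector d = S - R = (2 - 3, 5 + 3, 0 + 1) = (-1, 8, 1)
Parametric form r = R + t·d:
x = 3 - t, y = -3 + 8t, z = -1 + t

x = 3 - t, y = -3 + 8t, z = -1 + t


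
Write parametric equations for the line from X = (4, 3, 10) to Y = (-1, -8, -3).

Direction vector d = Y - X = (-1 - 4, -8 - 3, -3 - 10) = (-5, -11, -13)
Parametric form r = X + t·d:
x = 4 - 5t, y = 3 - 11t, z = 10 - 13t

x = 4 - 5t, y = 3 - 11t, z = 10 - 13t


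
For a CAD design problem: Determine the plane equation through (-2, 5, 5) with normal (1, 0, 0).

The plane through P with normal n = (a, b, c) satisfies n·(r - P) = 0,
i.e. ax + by + cz = a·x₀ + b·y₀ + c·z₀.
d = 1·(-2) + 0·5 + 0·5
  = -2 + 0 + 0
  = -2
Equation: x = -2

x = -2


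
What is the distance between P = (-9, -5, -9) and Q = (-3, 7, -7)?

d = √[(x₂-x₁)² + (y₂-y₁)² + (z₂-z₁)²]
  = √[6² + 12² + 2²]
  = √[36 + 144 + 4]
  = √184
  ≈ 13.56

13.56


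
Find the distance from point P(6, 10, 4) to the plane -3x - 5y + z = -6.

distance = |a·x₀ + b·y₀ + c·z₀ - d| / √(a² + b² + c²)
  = |(-3)·6 + (-5)·10 + 1·4 - (-6)| / √((-3)² + (-5)² + 1²)
  = |-18 - 50 + 4 + 6| / √(9 + 25 + 1)
  = |-58| / √35
  = 58 / 5.916
  ≈ 9.804

9.804


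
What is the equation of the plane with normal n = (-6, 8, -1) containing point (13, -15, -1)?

The plane through P with normal n = (a, b, c) satisfies n·(r - P) = 0,
i.e. ax + by + cz = a·x₀ + b·y₀ + c·z₀.
d = (-6)·13 + 8·(-15) + (-1)·(-1)
  = -78 - 120 + 1
  = -197
Equation: -6x + 8y - z = -197

-6x + 8y - z = -197


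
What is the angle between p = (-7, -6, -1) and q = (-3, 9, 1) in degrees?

p·q = (-7)·(-3) + (-6)·9 + (-1)·1 = 21 - 54 - 1 = -34
|p| = √((-7)² + (-6)² + (-1)²) = √86 ≈ 9.274
|q| = √((-3)² + 9² + 1²) = √91 ≈ 9.539
cos θ = (p·q)/(|p||q|) = -34/(9.274·9.539) ≈ -0.3843
θ = arccos(-0.3843) ≈ 112.6°

112.6°


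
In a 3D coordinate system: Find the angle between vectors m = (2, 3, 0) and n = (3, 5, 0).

m·n = 2·3 + 3·5 + 0·0 = 6 + 15 + 0 = 21
|m| = √(2² + 3² + 0²) = √13 ≈ 3.606
|n| = √(3² + 5² + 0²) = √34 ≈ 5.831
cos θ = (m·n)/(|m||n|) = 21/(3.606·5.831) ≈ 0.9989
θ = arccos(0.9989) ≈ 2.726°

2.726°


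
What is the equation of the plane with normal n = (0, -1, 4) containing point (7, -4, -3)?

The plane through P with normal n = (a, b, c) satisfies n·(r - P) = 0,
i.e. ax + by + cz = a·x₀ + b·y₀ + c·z₀.
d = 0·7 + (-1)·(-4) + 4·(-3)
  = 0 + 4 - 12
  = -8
Equation: -y + 4z = -8

-y + 4z = -8


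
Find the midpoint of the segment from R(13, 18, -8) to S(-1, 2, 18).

M = ((x₁+x₂)/2, (y₁+y₂)/2, (z₁+z₂)/2)
  = ((13 - 1)/2, (18 + 2)/2, (-8 + 18)/2)
  = (12/2, 20/2, 10/2)
  = (6, 10, 5)

(6, 10, 5)


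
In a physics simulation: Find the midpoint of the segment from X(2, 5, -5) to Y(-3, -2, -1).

M = ((x₁+x₂)/2, (y₁+y₂)/2, (z₁+z₂)/2)
  = ((2 - 3)/2, (5 - 2)/2, (-5 - 1)/2)
  = (-1/2, 3/2, -6/2)
  = (-0.5, 1.5, -3)

(-0.5, 1.5, -3)


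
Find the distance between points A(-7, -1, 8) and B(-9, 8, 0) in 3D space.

d = √[(x₂-x₁)² + (y₂-y₁)² + (z₂-z₁)²]
  = √[(-2)² + 9² + (-8)²]
  = √[4 + 81 + 64]
  = √149
  ≈ 12.21

12.21


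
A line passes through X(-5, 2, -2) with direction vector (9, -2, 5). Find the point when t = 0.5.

P(t) = X + t·d
  = (-5 + 9·0.5, 2 + (-2)·0.5, -2 + 5·0.5)
  = (-5 + 4.5, 2 - 1, -2 + 2.5)
  = (-0.5, 1, 0.5)

(-0.5, 1, 0.5)


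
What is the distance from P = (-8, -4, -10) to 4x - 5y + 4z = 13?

distance = |a·x₀ + b·y₀ + c·z₀ - d| / √(a² + b² + c²)
  = |4·(-8) + (-5)·(-4) + 4·(-10) - 13| / √(4² + (-5)² + 4²)
  = |-32 + 20 - 40 - 13| / √(16 + 25 + 16)
  = |-65| / √57
  = 65 / 7.55
  ≈ 8.609

8.609


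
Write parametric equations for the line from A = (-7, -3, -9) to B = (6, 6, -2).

Direction vector d = B - A = (6 + 7, 6 + 3, -2 + 9) = (13, 9, 7)
Parametric form r = A + t·d:
x = -7 + 13t, y = -3 + 9t, z = -9 + 7t

x = -7 + 13t, y = -3 + 9t, z = -9 + 7t


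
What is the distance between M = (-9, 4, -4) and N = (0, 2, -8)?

d = √[(x₂-x₁)² + (y₂-y₁)² + (z₂-z₁)²]
  = √[9² + (-2)² + (-4)²]
  = √[81 + 4 + 16]
  = √101
  ≈ 10.05

10.05


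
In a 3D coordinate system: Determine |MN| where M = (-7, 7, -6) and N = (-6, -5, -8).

d = √[(x₂-x₁)² + (y₂-y₁)² + (z₂-z₁)²]
  = √[1² + (-12)² + (-2)²]
  = √[1 + 144 + 4]
  = √149
  ≈ 12.21

12.21


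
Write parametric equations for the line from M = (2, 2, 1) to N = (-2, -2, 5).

Direction vector d = N - M = (-2 - 2, -2 - 2, 5 - 1) = (-4, -4, 4)
Parametric form r = M + t·d:
x = 2 - 4t, y = 2 - 4t, z = 1 + 4t

x = 2 - 4t, y = 2 - 4t, z = 1 + 4t


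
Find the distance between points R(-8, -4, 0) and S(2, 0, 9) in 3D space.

d = √[(x₂-x₁)² + (y₂-y₁)² + (z₂-z₁)²]
  = √[10² + 4² + 9²]
  = √[100 + 16 + 81]
  = √197
  ≈ 14.04

14.04


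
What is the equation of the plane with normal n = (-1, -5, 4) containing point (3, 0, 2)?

The plane through P with normal n = (a, b, c) satisfies n·(r - P) = 0,
i.e. ax + by + cz = a·x₀ + b·y₀ + c·z₀.
d = (-1)·3 + (-5)·0 + 4·2
  = -3 + 0 + 8
  = 5
Equation: -x - 5y + 4z = 5

-x - 5y + 4z = 5


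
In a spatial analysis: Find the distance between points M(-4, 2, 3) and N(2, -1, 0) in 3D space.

d = √[(x₂-x₁)² + (y₂-y₁)² + (z₂-z₁)²]
  = √[6² + (-3)² + (-3)²]
  = √[36 + 9 + 9]
  = √54
  ≈ 7.348

7.348


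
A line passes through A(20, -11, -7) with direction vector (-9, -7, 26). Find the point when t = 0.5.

P(t) = A + t·d
  = (20 + (-9)·0.5, -11 + (-7)·0.5, -7 + 26·0.5)
  = (20 - 4.5, -11 - 3.5, -7 + 13)
  = (15.5, -14.5, 6)

(15.5, -14.5, 6)


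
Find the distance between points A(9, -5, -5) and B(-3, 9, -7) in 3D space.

d = √[(x₂-x₁)² + (y₂-y₁)² + (z₂-z₁)²]
  = √[(-12)² + 14² + (-2)²]
  = √[144 + 196 + 4]
  = √344
  ≈ 18.55

18.55


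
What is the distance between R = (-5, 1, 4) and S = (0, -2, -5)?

d = √[(x₂-x₁)² + (y₂-y₁)² + (z₂-z₁)²]
  = √[5² + (-3)² + (-9)²]
  = √[25 + 9 + 81]
  = √115
  ≈ 10.72

10.72


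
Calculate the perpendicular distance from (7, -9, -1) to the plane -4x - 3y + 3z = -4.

distance = |a·x₀ + b·y₀ + c·z₀ - d| / √(a² + b² + c²)
  = |(-4)·7 + (-3)·(-9) + 3·(-1) - (-4)| / √((-4)² + (-3)² + 3²)
  = |-28 + 27 - 3 + 4| / √(16 + 9 + 9)
  = |0| / √34
  = 0 / 5.831
  ≈ 0

0


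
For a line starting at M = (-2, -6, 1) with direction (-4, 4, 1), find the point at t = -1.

P(t) = M + t·d
  = (-2 + (-4)·(-1), -6 + 4·(-1), 1 + 1·(-1))
  = (-2 + 4, -6 - 4, 1 - 1)
  = (2, -10, 0)

(2, -10, 0)


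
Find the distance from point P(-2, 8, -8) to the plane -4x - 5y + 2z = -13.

distance = |a·x₀ + b·y₀ + c·z₀ - d| / √(a² + b² + c²)
  = |(-4)·(-2) + (-5)·8 + 2·(-8) - (-13)| / √((-4)² + (-5)² + 2²)
  = |8 - 40 - 16 + 13| / √(16 + 25 + 4)
  = |-35| / √45
  = 35 / 6.708
  ≈ 5.217

5.217


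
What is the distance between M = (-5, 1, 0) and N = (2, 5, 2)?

d = √[(x₂-x₁)² + (y₂-y₁)² + (z₂-z₁)²]
  = √[7² + 4² + 2²]
  = √[49 + 16 + 4]
  = √69
  ≈ 8.307

8.307


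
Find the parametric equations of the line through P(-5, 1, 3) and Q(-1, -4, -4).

Direction vector d = Q - P = (-1 + 5, -4 - 1, -4 - 3) = (4, -5, -7)
Parametric form r = P + t·d:
x = -5 + 4t, y = 1 - 5t, z = 3 - 7t

x = -5 + 4t, y = 1 - 5t, z = 3 - 7t


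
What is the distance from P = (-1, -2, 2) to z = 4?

distance = |a·x₀ + b·y₀ + c·z₀ - d| / √(a² + b² + c²)
  = |0·(-1) + 0·(-2) + 1·2 - 4| / √(0² + 0² + 1²)
  = |0 + 0 + 2 - 4| / √(0 + 0 + 1)
  = |-2| / √1
  = 2 / 1
  ≈ 2

2


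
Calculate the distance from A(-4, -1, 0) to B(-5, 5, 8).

d = √[(x₂-x₁)² + (y₂-y₁)² + (z₂-z₁)²]
  = √[(-1)² + 6² + 8²]
  = √[1 + 36 + 64]
  = √101
  ≈ 10.05

10.05


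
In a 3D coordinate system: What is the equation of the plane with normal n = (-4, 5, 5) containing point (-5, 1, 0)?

The plane through P with normal n = (a, b, c) satisfies n·(r - P) = 0,
i.e. ax + by + cz = a·x₀ + b·y₀ + c·z₀.
d = (-4)·(-5) + 5·1 + 5·0
  = 20 + 5 + 0
  = 25
Equation: -4x + 5y + 5z = 25

-4x + 5y + 5z = 25


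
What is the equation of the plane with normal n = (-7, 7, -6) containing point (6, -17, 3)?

The plane through P with normal n = (a, b, c) satisfies n·(r - P) = 0,
i.e. ax + by + cz = a·x₀ + b·y₀ + c·z₀.
d = (-7)·6 + 7·(-17) + (-6)·3
  = -42 - 119 - 18
  = -179
Equation: -7x + 7y - 6z = -179

-7x + 7y - 6z = -179


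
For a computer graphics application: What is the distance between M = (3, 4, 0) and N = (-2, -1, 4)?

d = √[(x₂-x₁)² + (y₂-y₁)² + (z₂-z₁)²]
  = √[(-5)² + (-5)² + 4²]
  = √[25 + 25 + 16]
  = √66
  ≈ 8.124

8.124


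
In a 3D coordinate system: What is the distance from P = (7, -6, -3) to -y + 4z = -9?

distance = |a·x₀ + b·y₀ + c·z₀ - d| / √(a² + b² + c²)
  = |0·7 + (-1)·(-6) + 4·(-3) - (-9)| / √(0² + (-1)² + 4²)
  = |0 + 6 - 12 + 9| / √(0 + 1 + 16)
  = |3| / √17
  = 3 / 4.123
  ≈ 0.7276

0.7276


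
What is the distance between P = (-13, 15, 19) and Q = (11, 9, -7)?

d = √[(x₂-x₁)² + (y₂-y₁)² + (z₂-z₁)²]
  = √[24² + (-6)² + (-26)²]
  = √[576 + 36 + 676]
  = √1288
  ≈ 35.89

35.89


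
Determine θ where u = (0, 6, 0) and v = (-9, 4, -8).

u·v = 0·(-9) + 6·4 + 0·(-8) = 0 + 24 + 0 = 24
|u| = √(0² + 6² + 0²) = √36 ≈ 6
|v| = √((-9)² + 4² + (-8)²) = √161 ≈ 12.69
cos θ = (u·v)/(|u||v|) = 24/(6·12.69) ≈ 0.3152
θ = arccos(0.3152) ≈ 71.62°

71.62°


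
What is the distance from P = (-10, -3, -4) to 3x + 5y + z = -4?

distance = |a·x₀ + b·y₀ + c·z₀ - d| / √(a² + b² + c²)
  = |3·(-10) + 5·(-3) + 1·(-4) - (-4)| / √(3² + 5² + 1²)
  = |-30 - 15 - 4 + 4| / √(9 + 25 + 1)
  = |-45| / √35
  = 45 / 5.916
  ≈ 7.606

7.606


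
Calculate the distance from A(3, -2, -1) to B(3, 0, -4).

d = √[(x₂-x₁)² + (y₂-y₁)² + (z₂-z₁)²]
  = √[0² + 2² + (-3)²]
  = √[0 + 4 + 9]
  = √13
  ≈ 3.606

3.606


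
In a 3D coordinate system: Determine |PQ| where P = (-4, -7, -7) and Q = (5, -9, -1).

d = √[(x₂-x₁)² + (y₂-y₁)² + (z₂-z₁)²]
  = √[9² + (-2)² + 6²]
  = √[81 + 4 + 36]
  = √121
  ≈ 11

11


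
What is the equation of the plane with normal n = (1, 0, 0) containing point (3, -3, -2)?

The plane through P with normal n = (a, b, c) satisfies n·(r - P) = 0,
i.e. ax + by + cz = a·x₀ + b·y₀ + c·z₀.
d = 1·3 + 0·(-3) + 0·(-2)
  = 3 + 0 + 0
  = 3
Equation: x = 3

x = 3


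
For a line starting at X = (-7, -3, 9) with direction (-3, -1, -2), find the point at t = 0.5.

P(t) = X + t·d
  = (-7 + (-3)·0.5, -3 + (-1)·0.5, 9 + (-2)·0.5)
  = (-7 - 1.5, -3 - 0.5, 9 - 1)
  = (-8.5, -3.5, 8)

(-8.5, -3.5, 8)


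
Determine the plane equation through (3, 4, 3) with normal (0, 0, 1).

The plane through P with normal n = (a, b, c) satisfies n·(r - P) = 0,
i.e. ax + by + cz = a·x₀ + b·y₀ + c·z₀.
d = 0·3 + 0·4 + 1·3
  = 0 + 0 + 3
  = 3
Equation: z = 3

z = 3


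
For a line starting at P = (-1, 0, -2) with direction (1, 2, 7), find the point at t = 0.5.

P(t) = P + t·d
  = (-1 + 1·0.5, 0 + 2·0.5, -2 + 7·0.5)
  = (-1 + 0.5, 0 + 1, -2 + 3.5)
  = (-0.5, 1, 1.5)

(-0.5, 1, 1.5)


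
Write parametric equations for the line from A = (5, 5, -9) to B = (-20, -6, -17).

Direction vector d = B - A = (-20 - 5, -6 - 5, -17 + 9) = (-25, -11, -8)
Parametric form r = A + t·d:
x = 5 - 25t, y = 5 - 11t, z = -9 - 8t

x = 5 - 25t, y = 5 - 11t, z = -9 - 8t


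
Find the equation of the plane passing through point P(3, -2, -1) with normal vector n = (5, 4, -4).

The plane through P with normal n = (a, b, c) satisfies n·(r - P) = 0,
i.e. ax + by + cz = a·x₀ + b·y₀ + c·z₀.
d = 5·3 + 4·(-2) + (-4)·(-1)
  = 15 - 8 + 4
  = 11
Equation: 5x + 4y - 4z = 11

5x + 4y - 4z = 11


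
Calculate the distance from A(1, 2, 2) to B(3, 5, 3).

d = √[(x₂-x₁)² + (y₂-y₁)² + (z₂-z₁)²]
  = √[2² + 3² + 1²]
  = √[4 + 9 + 1]
  = √14
  ≈ 3.742

3.742


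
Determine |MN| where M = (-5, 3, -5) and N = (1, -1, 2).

d = √[(x₂-x₁)² + (y₂-y₁)² + (z₂-z₁)²]
  = √[6² + (-4)² + 7²]
  = √[36 + 16 + 49]
  = √101
  ≈ 10.05

10.05


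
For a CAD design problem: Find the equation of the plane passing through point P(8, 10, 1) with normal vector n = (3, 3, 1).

The plane through P with normal n = (a, b, c) satisfies n·(r - P) = 0,
i.e. ax + by + cz = a·x₀ + b·y₀ + c·z₀.
d = 3·8 + 3·10 + 1·1
  = 24 + 30 + 1
  = 55
Equation: 3x + 3y + z = 55

3x + 3y + z = 55


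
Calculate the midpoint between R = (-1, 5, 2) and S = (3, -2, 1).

M = ((x₁+x₂)/2, (y₁+y₂)/2, (z₁+z₂)/2)
  = ((-1 + 3)/2, (5 - 2)/2, (2 + 1)/2)
  = (2/2, 3/2, 3/2)
  = (1, 1.5, 1.5)

(1, 1.5, 1.5)


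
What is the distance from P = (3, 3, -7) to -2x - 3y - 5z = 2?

distance = |a·x₀ + b·y₀ + c·z₀ - d| / √(a² + b² + c²)
  = |(-2)·3 + (-3)·3 + (-5)·(-7) - 2| / √((-2)² + (-3)² + (-5)²)
  = |-6 - 9 + 35 - 2| / √(4 + 9 + 25)
  = |18| / √38
  = 18 / 6.164
  ≈ 2.92

2.92


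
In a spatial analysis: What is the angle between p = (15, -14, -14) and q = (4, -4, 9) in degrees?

p·q = 15·4 + (-14)·(-4) + (-14)·9 = 60 + 56 - 126 = -10
|p| = √(15² + (-14)² + (-14)²) = √617 ≈ 24.84
|q| = √(4² + (-4)² + 9²) = √113 ≈ 10.63
cos θ = (p·q)/(|p||q|) = -10/(24.84·10.63) ≈ -0.03787
θ = arccos(-0.03787) ≈ 92.17°

92.17°


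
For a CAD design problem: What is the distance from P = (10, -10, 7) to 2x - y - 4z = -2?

distance = |a·x₀ + b·y₀ + c·z₀ - d| / √(a² + b² + c²)
  = |2·10 + (-1)·(-10) + (-4)·7 - (-2)| / √(2² + (-1)² + (-4)²)
  = |20 + 10 - 28 + 2| / √(4 + 1 + 16)
  = |4| / √21
  = 4 / 4.583
  ≈ 0.8729

0.8729


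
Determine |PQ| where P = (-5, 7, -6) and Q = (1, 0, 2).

d = √[(x₂-x₁)² + (y₂-y₁)² + (z₂-z₁)²]
  = √[6² + (-7)² + 8²]
  = √[36 + 49 + 64]
  = √149
  ≈ 12.21

12.21


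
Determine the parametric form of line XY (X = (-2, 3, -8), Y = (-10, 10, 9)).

Direction vector d = Y - X = (-10 + 2, 10 - 3, 9 + 8) = (-8, 7, 17)
Parametric form r = X + t·d:
x = -2 - 8t, y = 3 + 7t, z = -8 + 17t

x = -2 - 8t, y = 3 + 7t, z = -8 + 17t


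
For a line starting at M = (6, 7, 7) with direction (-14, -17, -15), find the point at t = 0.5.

P(t) = M + t·d
  = (6 + (-14)·0.5, 7 + (-17)·0.5, 7 + (-15)·0.5)
  = (6 - 7, 7 - 8.5, 7 - 7.5)
  = (-1, -1.5, -0.5)

(-1, -1.5, -0.5)


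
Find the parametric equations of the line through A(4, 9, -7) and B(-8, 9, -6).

Direction vector d = B - A = (-8 - 4, 9 - 9, -6 + 7) = (-12, 0, 1)
Parametric form r = A + t·d:
x = 4 - 12t, y = 9, z = -7 + t

x = 4 - 12t, y = 9, z = -7 + t


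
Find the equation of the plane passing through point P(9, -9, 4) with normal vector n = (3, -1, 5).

The plane through P with normal n = (a, b, c) satisfies n·(r - P) = 0,
i.e. ax + by + cz = a·x₀ + b·y₀ + c·z₀.
d = 3·9 + (-1)·(-9) + 5·4
  = 27 + 9 + 20
  = 56
Equation: 3x - y + 5z = 56

3x - y + 5z = 56


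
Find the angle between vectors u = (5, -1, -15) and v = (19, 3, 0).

u·v = 5·19 + (-1)·3 + (-15)·0 = 95 - 3 + 0 = 92
|u| = √(5² + (-1)² + (-15)²) = √251 ≈ 15.84
|v| = √(19² + 3² + 0²) = √370 ≈ 19.24
cos θ = (u·v)/(|u||v|) = 92/(15.84·19.24) ≈ 0.3019
θ = arccos(0.3019) ≈ 72.43°

72.43°


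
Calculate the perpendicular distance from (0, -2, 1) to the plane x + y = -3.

distance = |a·x₀ + b·y₀ + c·z₀ - d| / √(a² + b² + c²)
  = |1·0 + 1·(-2) + 0·1 - (-3)| / √(1² + 1² + 0²)
  = |0 - 2 + 0 + 3| / √(1 + 1 + 0)
  = |1| / √2
  = 1 / 1.414
  ≈ 0.7071

0.7071


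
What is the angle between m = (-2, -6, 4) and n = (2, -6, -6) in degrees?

m·n = (-2)·2 + (-6)·(-6) + 4·(-6) = -4 + 36 - 24 = 8
|m| = √((-2)² + (-6)² + 4²) = √56 ≈ 7.483
|n| = √(2² + (-6)² + (-6)²) = √76 ≈ 8.718
cos θ = (m·n)/(|m||n|) = 8/(7.483·8.718) ≈ 0.1226
θ = arccos(0.1226) ≈ 82.96°

82.96°


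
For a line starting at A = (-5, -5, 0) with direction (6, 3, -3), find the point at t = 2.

P(t) = A + t·d
  = (-5 + 6·2, -5 + 3·2, 0 + (-3)·2)
  = (-5 + 12, -5 + 6, 0 - 6)
  = (7, 1, -6)

(7, 1, -6)


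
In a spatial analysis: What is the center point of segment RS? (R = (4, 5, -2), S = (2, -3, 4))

M = ((x₁+x₂)/2, (y₁+y₂)/2, (z₁+z₂)/2)
  = ((4 + 2)/2, (5 - 3)/2, (-2 + 4)/2)
  = (6/2, 2/2, 2/2)
  = (3, 1, 1)

(3, 1, 1)


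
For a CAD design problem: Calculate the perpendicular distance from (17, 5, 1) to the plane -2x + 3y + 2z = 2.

distance = |a·x₀ + b·y₀ + c·z₀ - d| / √(a² + b² + c²)
  = |(-2)·17 + 3·5 + 2·1 - 2| / √((-2)² + 3² + 2²)
  = |-34 + 15 + 2 - 2| / √(4 + 9 + 4)
  = |-19| / √17
  = 19 / 4.123
  ≈ 4.608

4.608


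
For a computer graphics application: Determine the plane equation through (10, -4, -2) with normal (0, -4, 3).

The plane through P with normal n = (a, b, c) satisfies n·(r - P) = 0,
i.e. ax + by + cz = a·x₀ + b·y₀ + c·z₀.
d = 0·10 + (-4)·(-4) + 3·(-2)
  = 0 + 16 - 6
  = 10
Equation: -4y + 3z = 10

-4y + 3z = 10


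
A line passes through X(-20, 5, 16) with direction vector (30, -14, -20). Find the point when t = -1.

P(t) = X + t·d
  = (-20 + 30·(-1), 5 + (-14)·(-1), 16 + (-20)·(-1))
  = (-20 - 30, 5 + 14, 16 + 20)
  = (-50, 19, 36)

(-50, 19, 36)


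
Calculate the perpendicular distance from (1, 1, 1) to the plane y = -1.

distance = |a·x₀ + b·y₀ + c·z₀ - d| / √(a² + b² + c²)
  = |0·1 + 1·1 + 0·1 - (-1)| / √(0² + 1² + 0²)
  = |0 + 1 + 0 + 1| / √(0 + 1 + 0)
  = |2| / √1
  = 2 / 1
  ≈ 2

2


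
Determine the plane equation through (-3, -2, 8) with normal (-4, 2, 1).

The plane through P with normal n = (a, b, c) satisfies n·(r - P) = 0,
i.e. ax + by + cz = a·x₀ + b·y₀ + c·z₀.
d = (-4)·(-3) + 2·(-2) + 1·8
  = 12 - 4 + 8
  = 16
Equation: -4x + 2y + z = 16

-4x + 2y + z = 16


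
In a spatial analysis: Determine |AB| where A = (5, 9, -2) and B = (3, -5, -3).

d = √[(x₂-x₁)² + (y₂-y₁)² + (z₂-z₁)²]
  = √[(-2)² + (-14)² + (-1)²]
  = √[4 + 196 + 1]
  = √201
  ≈ 14.18

14.18


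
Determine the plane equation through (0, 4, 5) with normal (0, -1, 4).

The plane through P with normal n = (a, b, c) satisfies n·(r - P) = 0,
i.e. ax + by + cz = a·x₀ + b·y₀ + c·z₀.
d = 0·0 + (-1)·4 + 4·5
  = 0 - 4 + 20
  = 16
Equation: -y + 4z = 16

-y + 4z = 16


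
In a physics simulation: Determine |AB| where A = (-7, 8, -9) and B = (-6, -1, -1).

d = √[(x₂-x₁)² + (y₂-y₁)² + (z₂-z₁)²]
  = √[1² + (-9)² + 8²]
  = √[1 + 81 + 64]
  = √146
  ≈ 12.08

12.08


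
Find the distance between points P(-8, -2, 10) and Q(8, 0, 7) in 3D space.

d = √[(x₂-x₁)² + (y₂-y₁)² + (z₂-z₁)²]
  = √[16² + 2² + (-3)²]
  = √[256 + 4 + 9]
  = √269
  ≈ 16.4

16.4


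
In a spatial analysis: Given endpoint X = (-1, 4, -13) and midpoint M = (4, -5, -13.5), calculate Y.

Y = 2M - X
  = (2·4 - (-1), 2·(-5) - 4, 2·(-13.5) - (-13))
  = (8 + 1, -10 - 4, -27 + 13)
  = (9, -14, -14)

(9, -14, -14)


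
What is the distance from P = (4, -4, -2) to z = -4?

distance = |a·x₀ + b·y₀ + c·z₀ - d| / √(a² + b² + c²)
  = |0·4 + 0·(-4) + 1·(-2) - (-4)| / √(0² + 0² + 1²)
  = |0 + 0 - 2 + 4| / √(0 + 0 + 1)
  = |2| / √1
  = 2 / 1
  ≈ 2

2


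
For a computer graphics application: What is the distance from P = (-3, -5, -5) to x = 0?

distance = |a·x₀ + b·y₀ + c·z₀ - d| / √(a² + b² + c²)
  = |1·(-3) + 0·(-5) + 0·(-5) - 0| / √(1² + 0² + 0²)
  = |-3 + 0 + 0 + 0| / √(1 + 0 + 0)
  = |-3| / √1
  = 3 / 1
  ≈ 3

3


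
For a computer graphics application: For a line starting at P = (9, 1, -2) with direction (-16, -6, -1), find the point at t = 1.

P(t) = P + t·d
  = (9 + (-16)·1, 1 + (-6)·1, -2 + (-1)·1)
  = (9 - 16, 1 - 6, -2 - 1)
  = (-7, -5, -3)

(-7, -5, -3)


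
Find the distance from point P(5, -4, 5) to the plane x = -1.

distance = |a·x₀ + b·y₀ + c·z₀ - d| / √(a² + b² + c²)
  = |1·5 + 0·(-4) + 0·5 - (-1)| / √(1² + 0² + 0²)
  = |5 + 0 + 0 + 1| / √(1 + 0 + 0)
  = |6| / √1
  = 6 / 1
  ≈ 6

6


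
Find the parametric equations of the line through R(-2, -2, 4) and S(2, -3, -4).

Direction vector d = S - R = (2 + 2, -3 + 2, -4 - 4) = (4, -1, -8)
Parametric form r = R + t·d:
x = -2 + 4t, y = -2 - t, z = 4 - 8t

x = -2 + 4t, y = -2 - t, z = 4 - 8t


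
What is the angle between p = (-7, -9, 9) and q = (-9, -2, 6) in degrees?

p·q = (-7)·(-9) + (-9)·(-2) + 9·6 = 63 + 18 + 54 = 135
|p| = √((-7)² + (-9)² + 9²) = √211 ≈ 14.53
|q| = √((-9)² + (-2)² + 6²) = √121 ≈ 11
cos θ = (p·q)/(|p||q|) = 135/(14.53·11) ≈ 0.8449
θ = arccos(0.8449) ≈ 32.34°

32.34°


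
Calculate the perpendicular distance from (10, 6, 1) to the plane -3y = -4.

distance = |a·x₀ + b·y₀ + c·z₀ - d| / √(a² + b² + c²)
  = |0·10 + (-3)·6 + 0·1 - (-4)| / √(0² + (-3)² + 0²)
  = |0 - 18 + 0 + 4| / √(0 + 9 + 0)
  = |-14| / √9
  = 14 / 3
  ≈ 4.667

4.667


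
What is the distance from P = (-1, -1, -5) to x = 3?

distance = |a·x₀ + b·y₀ + c·z₀ - d| / √(a² + b² + c²)
  = |1·(-1) + 0·(-1) + 0·(-5) - 3| / √(1² + 0² + 0²)
  = |-1 + 0 + 0 - 3| / √(1 + 0 + 0)
  = |-4| / √1
  = 4 / 1
  ≈ 4

4


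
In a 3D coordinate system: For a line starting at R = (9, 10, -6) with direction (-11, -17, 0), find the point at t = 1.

P(t) = R + t·d
  = (9 + (-11)·1, 10 + (-17)·1, -6 + 0·1)
  = (9 - 11, 10 - 17, -6 + 0)
  = (-2, -7, -6)

(-2, -7, -6)


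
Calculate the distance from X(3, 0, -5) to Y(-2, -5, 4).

d = √[(x₂-x₁)² + (y₂-y₁)² + (z₂-z₁)²]
  = √[(-5)² + (-5)² + 9²]
  = √[25 + 25 + 81]
  = √131
  ≈ 11.45

11.45


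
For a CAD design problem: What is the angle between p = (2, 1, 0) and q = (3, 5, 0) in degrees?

p·q = 2·3 + 1·5 + 0·0 = 6 + 5 + 0 = 11
|p| = √(2² + 1² + 0²) = √5 ≈ 2.236
|q| = √(3² + 5² + 0²) = √34 ≈ 5.831
cos θ = (p·q)/(|p||q|) = 11/(2.236·5.831) ≈ 0.8437
θ = arccos(0.8437) ≈ 32.47°

32.47°


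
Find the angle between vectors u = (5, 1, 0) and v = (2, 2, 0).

u·v = 5·2 + 1·2 + 0·0 = 10 + 2 + 0 = 12
|u| = √(5² + 1² + 0²) = √26 ≈ 5.099
|v| = √(2² + 2² + 0²) = √8 ≈ 2.828
cos θ = (u·v)/(|u||v|) = 12/(5.099·2.828) ≈ 0.8321
θ = arccos(0.8321) ≈ 33.69°

33.69°


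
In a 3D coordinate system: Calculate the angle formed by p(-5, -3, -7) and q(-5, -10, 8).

p·q = (-5)·(-5) + (-3)·(-10) + (-7)·8 = 25 + 30 - 56 = -1
|p| = √((-5)² + (-3)² + (-7)²) = √83 ≈ 9.11
|q| = √((-5)² + (-10)² + 8²) = √189 ≈ 13.75
cos θ = (p·q)/(|p||q|) = -1/(9.11·13.75) ≈ -0.007984
θ = arccos(-0.007984) ≈ 90.46°

90.46°


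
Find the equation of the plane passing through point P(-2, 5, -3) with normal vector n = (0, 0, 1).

The plane through P with normal n = (a, b, c) satisfies n·(r - P) = 0,
i.e. ax + by + cz = a·x₀ + b·y₀ + c·z₀.
d = 0·(-2) + 0·5 + 1·(-3)
  = 0 + 0 - 3
  = -3
Equation: z = -3

z = -3


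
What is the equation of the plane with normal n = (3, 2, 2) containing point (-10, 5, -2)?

The plane through P with normal n = (a, b, c) satisfies n·(r - P) = 0,
i.e. ax + by + cz = a·x₀ + b·y₀ + c·z₀.
d = 3·(-10) + 2·5 + 2·(-2)
  = -30 + 10 - 4
  = -24
Equation: 3x + 2y + 2z = -24

3x + 2y + 2z = -24


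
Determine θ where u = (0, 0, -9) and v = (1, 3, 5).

u·v = 0·1 + 0·3 + (-9)·5 = 0 + 0 - 45 = -45
|u| = √(0² + 0² + (-9)²) = √81 ≈ 9
|v| = √(1² + 3² + 5²) = √35 ≈ 5.916
cos θ = (u·v)/(|u||v|) = -45/(9·5.916) ≈ -0.8452
θ = arccos(-0.8452) ≈ 147.7°

147.7°


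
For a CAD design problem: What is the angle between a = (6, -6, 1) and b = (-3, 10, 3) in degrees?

a·b = 6·(-3) + (-6)·10 + 1·3 = -18 - 60 + 3 = -75
|a| = √(6² + (-6)² + 1²) = √73 ≈ 8.544
|b| = √((-3)² + 10² + 3²) = √118 ≈ 10.86
cos θ = (a·b)/(|a||b|) = -75/(8.544·10.86) ≈ -0.8081
θ = arccos(-0.8081) ≈ 143.9°

143.9°


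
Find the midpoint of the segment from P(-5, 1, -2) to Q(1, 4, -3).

M = ((x₁+x₂)/2, (y₁+y₂)/2, (z₁+z₂)/2)
  = ((-5 + 1)/2, (1 + 4)/2, (-2 - 3)/2)
  = (-4/2, 5/2, -5/2)
  = (-2, 2.5, -2.5)

(-2, 2.5, -2.5)


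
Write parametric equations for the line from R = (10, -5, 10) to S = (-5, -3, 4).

Direction vector d = S - R = (-5 - 10, -3 + 5, 4 - 10) = (-15, 2, -6)
Parametric form r = R + t·d:
x = 10 - 15t, y = -5 + 2t, z = 10 - 6t

x = 10 - 15t, y = -5 + 2t, z = 10 - 6t


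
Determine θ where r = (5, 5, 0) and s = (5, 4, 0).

r·s = 5·5 + 5·4 + 0·0 = 25 + 20 + 0 = 45
|r| = √(5² + 5² + 0²) = √50 ≈ 7.071
|s| = √(5² + 4² + 0²) = √41 ≈ 6.403
cos θ = (r·s)/(|r||s|) = 45/(7.071·6.403) ≈ 0.9939
θ = arccos(0.9939) ≈ 6.34°

6.34°


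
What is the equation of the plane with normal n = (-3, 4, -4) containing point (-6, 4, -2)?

The plane through P with normal n = (a, b, c) satisfies n·(r - P) = 0,
i.e. ax + by + cz = a·x₀ + b·y₀ + c·z₀.
d = (-3)·(-6) + 4·4 + (-4)·(-2)
  = 18 + 16 + 8
  = 42
Equation: -3x + 4y - 4z = 42

-3x + 4y - 4z = 42


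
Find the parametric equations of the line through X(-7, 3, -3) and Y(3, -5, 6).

Direction vector d = Y - X = (3 + 7, -5 - 3, 6 + 3) = (10, -8, 9)
Parametric form r = X + t·d:
x = -7 + 10t, y = 3 - 8t, z = -3 + 9t

x = -7 + 10t, y = 3 - 8t, z = -3 + 9t


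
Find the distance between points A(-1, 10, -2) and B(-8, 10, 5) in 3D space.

d = √[(x₂-x₁)² + (y₂-y₁)² + (z₂-z₁)²]
  = √[(-7)² + 0² + 7²]
  = √[49 + 0 + 49]
  = √98
  ≈ 9.899

9.899


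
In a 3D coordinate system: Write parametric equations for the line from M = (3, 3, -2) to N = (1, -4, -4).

Direction vector d = N - M = (1 - 3, -4 - 3, -4 + 2) = (-2, -7, -2)
Parametric form r = M + t·d:
x = 3 - 2t, y = 3 - 7t, z = -2 - 2t

x = 3 - 2t, y = 3 - 7t, z = -2 - 2t


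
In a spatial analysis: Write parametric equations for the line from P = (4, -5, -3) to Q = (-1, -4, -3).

Direction vector d = Q - P = (-1 - 4, -4 + 5, -3 + 3) = (-5, 1, 0)
Parametric form r = P + t·d:
x = 4 - 5t, y = -5 + t, z = -3

x = 4 - 5t, y = -5 + t, z = -3


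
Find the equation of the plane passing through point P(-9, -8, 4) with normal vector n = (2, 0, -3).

The plane through P with normal n = (a, b, c) satisfies n·(r - P) = 0,
i.e. ax + by + cz = a·x₀ + b·y₀ + c·z₀.
d = 2·(-9) + 0·(-8) + (-3)·4
  = -18 + 0 - 12
  = -30
Equation: 2x - 3z = -30

2x - 3z = -30


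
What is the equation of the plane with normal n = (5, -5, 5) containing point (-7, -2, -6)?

The plane through P with normal n = (a, b, c) satisfies n·(r - P) = 0,
i.e. ax + by + cz = a·x₀ + b·y₀ + c·z₀.
d = 5·(-7) + (-5)·(-2) + 5·(-6)
  = -35 + 10 - 30
  = -55
Equation: 5x - 5y + 5z = -55

5x - 5y + 5z = -55


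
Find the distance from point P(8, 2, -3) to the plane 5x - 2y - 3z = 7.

distance = |a·x₀ + b·y₀ + c·z₀ - d| / √(a² + b² + c²)
  = |5·8 + (-2)·2 + (-3)·(-3) - 7| / √(5² + (-2)² + (-3)²)
  = |40 - 4 + 9 - 7| / √(25 + 4 + 9)
  = |38| / √38
  = 38 / 6.164
  ≈ 6.164

6.164


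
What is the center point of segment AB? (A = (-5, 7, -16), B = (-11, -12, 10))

M = ((x₁+x₂)/2, (y₁+y₂)/2, (z₁+z₂)/2)
  = ((-5 - 11)/2, (7 - 12)/2, (-16 + 10)/2)
  = (-16/2, -5/2, -6/2)
  = (-8, -2.5, -3)

(-8, -2.5, -3)


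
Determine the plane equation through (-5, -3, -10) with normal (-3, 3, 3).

The plane through P with normal n = (a, b, c) satisfies n·(r - P) = 0,
i.e. ax + by + cz = a·x₀ + b·y₀ + c·z₀.
d = (-3)·(-5) + 3·(-3) + 3·(-10)
  = 15 - 9 - 30
  = -24
Equation: -3x + 3y + 3z = -24

-3x + 3y + 3z = -24


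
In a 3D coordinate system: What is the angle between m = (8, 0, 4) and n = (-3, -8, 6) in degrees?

m·n = 8·(-3) + 0·(-8) + 4·6 = -24 + 0 + 24 = 0
|m| = √(8² + 0² + 4²) = √80 ≈ 8.944
|n| = √((-3)² + (-8)² + 6²) = √109 ≈ 10.44
cos θ = (m·n)/(|m||n|) = 0/(8.944·10.44) ≈ 0
θ = arccos(0) ≈ 90°

90°


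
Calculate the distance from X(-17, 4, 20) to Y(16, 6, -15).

d = √[(x₂-x₁)² + (y₂-y₁)² + (z₂-z₁)²]
  = √[33² + 2² + (-35)²]
  = √[1089 + 4 + 1225]
  = √2318
  ≈ 48.15

48.15


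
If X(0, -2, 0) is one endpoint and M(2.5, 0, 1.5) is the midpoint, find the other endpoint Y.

Y = 2M - X
  = (2·2.5 - 0, 2·0 - (-2), 2·1.5 - 0)
  = (5 + 0, 0 + 2, 3 + 0)
  = (5, 2, 3)

(5, 2, 3)


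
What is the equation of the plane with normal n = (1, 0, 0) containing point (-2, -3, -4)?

The plane through P with normal n = (a, b, c) satisfies n·(r - P) = 0,
i.e. ax + by + cz = a·x₀ + b·y₀ + c·z₀.
d = 1·(-2) + 0·(-3) + 0·(-4)
  = -2 + 0 + 0
  = -2
Equation: x = -2

x = -2


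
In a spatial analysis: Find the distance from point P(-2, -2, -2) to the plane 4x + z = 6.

distance = |a·x₀ + b·y₀ + c·z₀ - d| / √(a² + b² + c²)
  = |4·(-2) + 0·(-2) + 1·(-2) - 6| / √(4² + 0² + 1²)
  = |-8 + 0 - 2 - 6| / √(16 + 0 + 1)
  = |-16| / √17
  = 16 / 4.123
  ≈ 3.881

3.881


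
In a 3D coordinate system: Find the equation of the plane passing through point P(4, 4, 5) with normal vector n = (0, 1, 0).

The plane through P with normal n = (a, b, c) satisfies n·(r - P) = 0,
i.e. ax + by + cz = a·x₀ + b·y₀ + c·z₀.
d = 0·4 + 1·4 + 0·5
  = 0 + 4 + 0
  = 4
Equation: y = 4

y = 4


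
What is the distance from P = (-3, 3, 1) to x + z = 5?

distance = |a·x₀ + b·y₀ + c·z₀ - d| / √(a² + b² + c²)
  = |1·(-3) + 0·3 + 1·1 - 5| / √(1² + 0² + 1²)
  = |-3 + 0 + 1 - 5| / √(1 + 0 + 1)
  = |-7| / √2
  = 7 / 1.414
  ≈ 4.95

4.95


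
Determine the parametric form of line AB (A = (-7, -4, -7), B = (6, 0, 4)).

Direction vector d = B - A = (6 + 7, 0 + 4, 4 + 7) = (13, 4, 11)
Parametric form r = A + t·d:
x = -7 + 13t, y = -4 + 4t, z = -7 + 11t

x = -7 + 13t, y = -4 + 4t, z = -7 + 11t


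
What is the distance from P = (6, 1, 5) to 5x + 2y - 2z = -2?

distance = |a·x₀ + b·y₀ + c·z₀ - d| / √(a² + b² + c²)
  = |5·6 + 2·1 + (-2)·5 - (-2)| / √(5² + 2² + (-2)²)
  = |30 + 2 - 10 + 2| / √(25 + 4 + 4)
  = |24| / √33
  = 24 / 5.745
  ≈ 4.178

4.178


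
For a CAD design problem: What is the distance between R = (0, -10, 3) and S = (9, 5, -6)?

d = √[(x₂-x₁)² + (y₂-y₁)² + (z₂-z₁)²]
  = √[9² + 15² + (-9)²]
  = √[81 + 225 + 81]
  = √387
  ≈ 19.67

19.67


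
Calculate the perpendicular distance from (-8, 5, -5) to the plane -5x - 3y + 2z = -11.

distance = |a·x₀ + b·y₀ + c·z₀ - d| / √(a² + b² + c²)
  = |(-5)·(-8) + (-3)·5 + 2·(-5) - (-11)| / √((-5)² + (-3)² + 2²)
  = |40 - 15 - 10 + 11| / √(25 + 9 + 4)
  = |26| / √38
  = 26 / 6.164
  ≈ 4.218

4.218


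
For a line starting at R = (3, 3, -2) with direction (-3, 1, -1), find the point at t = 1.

P(t) = R + t·d
  = (3 + (-3)·1, 3 + 1·1, -2 + (-1)·1)
  = (3 - 3, 3 + 1, -2 - 1)
  = (0, 4, -3)

(0, 4, -3)


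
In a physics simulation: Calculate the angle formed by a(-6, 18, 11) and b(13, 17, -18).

a·b = (-6)·13 + 18·17 + 11·(-18) = -78 + 306 - 198 = 30
|a| = √((-6)² + 18² + 11²) = √481 ≈ 21.93
|b| = √(13² + 17² + (-18)²) = √782 ≈ 27.96
cos θ = (a·b)/(|a||b|) = 30/(21.93·27.96) ≈ 0.04892
θ = arccos(0.04892) ≈ 87.2°

87.2°


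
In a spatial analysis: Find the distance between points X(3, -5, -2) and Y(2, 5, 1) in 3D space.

d = √[(x₂-x₁)² + (y₂-y₁)² + (z₂-z₁)²]
  = √[(-1)² + 10² + 3²]
  = √[1 + 100 + 9]
  = √110
  ≈ 10.49

10.49


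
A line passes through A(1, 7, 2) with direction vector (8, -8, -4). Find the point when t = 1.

P(t) = A + t·d
  = (1 + 8·1, 7 + (-8)·1, 2 + (-4)·1)
  = (1 + 8, 7 - 8, 2 - 4)
  = (9, -1, -2)

(9, -1, -2)


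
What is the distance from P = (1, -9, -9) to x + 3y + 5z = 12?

distance = |a·x₀ + b·y₀ + c·z₀ - d| / √(a² + b² + c²)
  = |1·1 + 3·(-9) + 5·(-9) - 12| / √(1² + 3² + 5²)
  = |1 - 27 - 45 - 12| / √(1 + 9 + 25)
  = |-83| / √35
  = 83 / 5.916
  ≈ 14.03

14.03


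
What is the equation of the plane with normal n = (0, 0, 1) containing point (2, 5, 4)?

The plane through P with normal n = (a, b, c) satisfies n·(r - P) = 0,
i.e. ax + by + cz = a·x₀ + b·y₀ + c·z₀.
d = 0·2 + 0·5 + 1·4
  = 0 + 0 + 4
  = 4
Equation: z = 4

z = 4


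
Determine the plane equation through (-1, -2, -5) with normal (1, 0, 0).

The plane through P with normal n = (a, b, c) satisfies n·(r - P) = 0,
i.e. ax + by + cz = a·x₀ + b·y₀ + c·z₀.
d = 1·(-1) + 0·(-2) + 0·(-5)
  = -1 + 0 + 0
  = -1
Equation: x = -1

x = -1


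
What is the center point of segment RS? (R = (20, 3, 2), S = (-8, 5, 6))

M = ((x₁+x₂)/2, (y₁+y₂)/2, (z₁+z₂)/2)
  = ((20 - 8)/2, (3 + 5)/2, (2 + 6)/2)
  = (12/2, 8/2, 8/2)
  = (6, 4, 4)

(6, 4, 4)


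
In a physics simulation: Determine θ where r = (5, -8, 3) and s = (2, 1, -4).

r·s = 5·2 + (-8)·1 + 3·(-4) = 10 - 8 - 12 = -10
|r| = √(5² + (-8)² + 3²) = √98 ≈ 9.899
|s| = √(2² + 1² + (-4)²) = √21 ≈ 4.583
cos θ = (r·s)/(|r||s|) = -10/(9.899·4.583) ≈ -0.2204
θ = arccos(-0.2204) ≈ 102.7°

102.7°


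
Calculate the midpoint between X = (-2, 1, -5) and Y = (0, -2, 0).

M = ((x₁+x₂)/2, (y₁+y₂)/2, (z₁+z₂)/2)
  = ((-2 + 0)/2, (1 - 2)/2, (-5 + 0)/2)
  = (-2/2, -1/2, -5/2)
  = (-1, -0.5, -2.5)

(-1, -0.5, -2.5)


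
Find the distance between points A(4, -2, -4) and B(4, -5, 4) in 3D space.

d = √[(x₂-x₁)² + (y₂-y₁)² + (z₂-z₁)²]
  = √[0² + (-3)² + 8²]
  = √[0 + 9 + 64]
  = √73
  ≈ 8.544

8.544


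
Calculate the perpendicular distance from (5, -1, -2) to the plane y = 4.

distance = |a·x₀ + b·y₀ + c·z₀ - d| / √(a² + b² + c²)
  = |0·5 + 1·(-1) + 0·(-2) - 4| / √(0² + 1² + 0²)
  = |0 - 1 + 0 - 4| / √(0 + 1 + 0)
  = |-5| / √1
  = 5 / 1
  ≈ 5

5
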